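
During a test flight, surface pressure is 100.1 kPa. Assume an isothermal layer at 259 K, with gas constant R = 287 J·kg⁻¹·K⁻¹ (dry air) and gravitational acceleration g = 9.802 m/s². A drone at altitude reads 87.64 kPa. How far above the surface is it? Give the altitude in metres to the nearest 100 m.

z ≈ 1000 m

Scale height: H = RT/g = 287 × 259 / 9.802 = 7583.5 m.
Invert the barometric formula: z = H ln(P₀/P).
P₀/P = 100.1/87.64 = 1.1422; ln(1.1422) = 0.13296.
z = 7583.5 × 0.13296 = 1008.3 m.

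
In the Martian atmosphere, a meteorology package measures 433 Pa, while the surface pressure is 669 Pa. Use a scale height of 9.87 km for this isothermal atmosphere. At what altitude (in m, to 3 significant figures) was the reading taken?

Invert the barometric formula: z = H ln(P₀/P).
P₀/P = 669/433 = 1.5450; ln(1.5450) = 0.43502.
z = 9870.0 × 0.43502 = 4293.6 m.

z ≈ 4290 m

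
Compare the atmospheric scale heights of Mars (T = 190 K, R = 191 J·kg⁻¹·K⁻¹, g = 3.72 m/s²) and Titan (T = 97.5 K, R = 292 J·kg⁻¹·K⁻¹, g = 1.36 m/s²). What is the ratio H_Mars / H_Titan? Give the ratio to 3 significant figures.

H_Mars/H_Titan ≈ 0.466

H = RT/g for each body.
H_Mars = 191 × 190 / 3.72 = 9755.4 m.
H_Titan = 292 × 97.5 / 1.36 = 20934 m.
H_Mars/H_Titan = 9755.4/20934 = 0.46601.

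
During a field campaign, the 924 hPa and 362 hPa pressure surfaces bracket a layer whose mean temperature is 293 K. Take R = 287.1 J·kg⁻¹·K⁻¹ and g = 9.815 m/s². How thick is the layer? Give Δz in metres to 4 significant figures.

Δz ≈ 8031 m

Hypsometric equation: Δz = (R T̄/g) ln(P₁/P₂).
R T̄/g = 287.1 × 293 / 9.815 = 8570.6 m.
ln(924/362) = ln(2.5525) = 0.93707.
Δz = 8570.6 × 0.93707 = 8031.3 m.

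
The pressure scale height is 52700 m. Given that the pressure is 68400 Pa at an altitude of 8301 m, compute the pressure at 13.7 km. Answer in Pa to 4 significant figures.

P ≈ 61740 Pa

Between two levels, P₂ = P₁ exp(−Δz/H) with Δz = z₂ − z₁.
Δz = 13700 − 8301.0 = 5399.0 m; Δz/H = 5399.0/52700 = 0.10245.
P₂ = 68400 × exp(−0.10245) = 68400 × 0.90262 = 61739 Pa.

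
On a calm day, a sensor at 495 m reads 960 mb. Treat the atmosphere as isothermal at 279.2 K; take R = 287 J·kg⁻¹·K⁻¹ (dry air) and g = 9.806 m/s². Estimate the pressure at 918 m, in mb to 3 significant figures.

Scale height: H = RT/g = 287 × 279.2 / 9.806 = 8171.6 m.
Between two levels, P₂ = P₁ exp(−Δz/H) with Δz = z₂ − z₁.
Δz = 918.00 − 495.00 = 423.00 m; Δz/H = 423.00/8171.6 = 0.051765.
P₂ = 960 × exp(−0.051765) = 960 × 0.94955 = 911.57 mb.

P ≈ 912 mb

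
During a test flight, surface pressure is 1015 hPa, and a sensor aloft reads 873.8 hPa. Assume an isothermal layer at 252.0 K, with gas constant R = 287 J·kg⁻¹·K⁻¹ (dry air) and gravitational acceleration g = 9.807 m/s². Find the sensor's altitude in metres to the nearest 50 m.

Scale height: H = RT/g = 287 × 252.0 / 9.807 = 7374.7 m.
Invert the barometric formula: z = H ln(P₀/P).
P₀/P = 1015/873.8 = 1.1616; ln(1.1616) = 0.14980.
z = 7374.7 × 0.14980 = 1104.7 m.

z ≈ 1100 m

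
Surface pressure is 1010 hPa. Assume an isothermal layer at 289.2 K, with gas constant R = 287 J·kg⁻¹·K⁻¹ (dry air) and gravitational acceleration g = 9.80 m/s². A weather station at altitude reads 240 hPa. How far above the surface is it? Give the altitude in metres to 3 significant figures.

z ≈ 12200 m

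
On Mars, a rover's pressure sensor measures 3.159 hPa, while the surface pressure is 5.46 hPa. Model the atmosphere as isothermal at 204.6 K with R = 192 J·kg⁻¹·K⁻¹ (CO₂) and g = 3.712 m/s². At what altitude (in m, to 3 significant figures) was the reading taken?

z ≈ 5790 m

Scale height: H = RT/g = 192 × 204.6 / 3.712 = 10583 m.
Invert the barometric formula: z = H ln(P₀/P).
P₀/P = 5.46/3.159 = 1.7284; ln(1.7284) = 0.54720.
z = 10583 × 0.54720 = 5791.0 m.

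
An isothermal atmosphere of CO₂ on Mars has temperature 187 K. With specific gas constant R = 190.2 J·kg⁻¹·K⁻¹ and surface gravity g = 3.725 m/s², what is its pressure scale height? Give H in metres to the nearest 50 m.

The scale height of an isothermal atmosphere is H = RT/g.
H = 190.2 × 187 / 3.725 = 35567/3.725 = 9548.2 m.

H ≈ 9550 m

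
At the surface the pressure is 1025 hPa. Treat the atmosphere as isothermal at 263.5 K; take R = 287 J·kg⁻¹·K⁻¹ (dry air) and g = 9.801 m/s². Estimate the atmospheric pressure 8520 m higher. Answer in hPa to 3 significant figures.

Scale height: H = RT/g = 287 × 263.5 / 9.801 = 7716.0 m.
Barometric formula: P = P₀ exp(−z/H).
z/H = 8520.0/7716.0 = 1.1042; exp(−1.1042) = 0.33148.
P = 1025 × 0.33148 = 339.77 hPa.

P ≈ 340 hPa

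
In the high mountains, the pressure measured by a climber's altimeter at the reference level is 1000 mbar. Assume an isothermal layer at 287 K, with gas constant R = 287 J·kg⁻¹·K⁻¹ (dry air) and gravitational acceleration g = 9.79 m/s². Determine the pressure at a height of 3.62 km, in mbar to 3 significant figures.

P ≈ 650 mbar

Scale height: H = RT/g = 287 × 287 / 9.79 = 8413.6 m.
Barometric formula: P = P₀ exp(−z/H).
z/H = 3620.0/8413.6 = 0.43026; exp(−0.43026) = 0.65034.
P = 1000 × 0.65034 = 650.34 mbar.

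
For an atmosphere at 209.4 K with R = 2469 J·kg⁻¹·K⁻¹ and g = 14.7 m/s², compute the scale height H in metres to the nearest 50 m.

The scale height of an isothermal atmosphere is H = RT/g.
H = 2469 × 209.4 / 14.7 = 517010/14.7 = 35171 m.

H ≈ 35150 m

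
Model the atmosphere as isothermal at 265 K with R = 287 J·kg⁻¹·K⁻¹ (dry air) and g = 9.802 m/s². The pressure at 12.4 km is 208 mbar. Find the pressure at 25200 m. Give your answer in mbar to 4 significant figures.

Scale height: H = RT/g = 287 × 265 / 9.802 = 7759.1 m.
Between two levels, P₂ = P₁ exp(−Δz/H) with Δz = z₂ − z₁.
Δz = 25200 − 12400 = 12800 m; Δz/H = 12800/7759.1 = 1.6497.
P₂ = 208 × exp(−1.6497) = 208 × 0.19211 = 39.959 mbar.

P ≈ 39.96 mbar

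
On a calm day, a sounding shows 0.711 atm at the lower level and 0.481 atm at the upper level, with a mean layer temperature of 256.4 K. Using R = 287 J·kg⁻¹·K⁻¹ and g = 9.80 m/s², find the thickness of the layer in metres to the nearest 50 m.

Δz ≈ 2950 m

Hypsometric equation: Δz = (R T̄/g) ln(P₁/P₂).
R T̄/g = 287 × 256.4 / 9.80 = 7508.9 m.
ln(0.711/0.481) = ln(1.4782) = 0.39083.
Δz = 7508.9 × 0.39083 = 2934.7 m.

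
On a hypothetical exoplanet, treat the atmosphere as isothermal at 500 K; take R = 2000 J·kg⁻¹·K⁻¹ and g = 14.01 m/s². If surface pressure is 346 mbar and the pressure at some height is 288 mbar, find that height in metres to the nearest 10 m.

Scale height: H = RT/g = 2000 × 500 / 14.01 = 71378 m.
Invert the barometric formula: z = H ln(P₀/P).
P₀/P = 346/288 = 1.2014; ln(1.2014) = 0.18349.
z = 71378 × 0.18349 = 13097 m.

z ≈ 13100 m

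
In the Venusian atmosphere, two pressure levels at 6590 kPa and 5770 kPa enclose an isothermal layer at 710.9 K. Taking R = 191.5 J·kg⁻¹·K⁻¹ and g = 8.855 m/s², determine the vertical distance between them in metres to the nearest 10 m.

Δz ≈ 2040 m

Hypsometric equation: Δz = (R T̄/g) ln(P₁/P₂).
R T̄/g = 191.5 × 710.9 / 8.855 = 15374 m.
ln(6590/5770) = ln(1.1421) = 0.13287.
Δz = 15374 × 0.13287 = 2042.7 m.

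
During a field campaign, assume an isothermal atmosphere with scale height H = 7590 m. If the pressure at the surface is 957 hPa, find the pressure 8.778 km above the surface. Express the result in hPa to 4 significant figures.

Barometric formula: P = P₀ exp(−z/H).
z/H = 8778.0/7590.0 = 1.1565; exp(−1.1565) = 0.31459.
P = 957 × 0.31459 = 301.06 hPa.

P ≈ 301.1 hPa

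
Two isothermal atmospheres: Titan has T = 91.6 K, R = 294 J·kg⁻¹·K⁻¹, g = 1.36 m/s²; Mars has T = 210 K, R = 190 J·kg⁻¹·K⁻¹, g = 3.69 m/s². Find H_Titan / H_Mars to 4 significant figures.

H_Titan/H_Mars ≈ 1.831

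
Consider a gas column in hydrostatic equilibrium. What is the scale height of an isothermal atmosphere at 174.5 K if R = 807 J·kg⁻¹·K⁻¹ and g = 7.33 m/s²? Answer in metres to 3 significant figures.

H ≈ 19200 m

The scale height of an isothermal atmosphere is H = RT/g.
H = 807 × 174.5 / 7.33 = 140820/7.33 = 19211 m.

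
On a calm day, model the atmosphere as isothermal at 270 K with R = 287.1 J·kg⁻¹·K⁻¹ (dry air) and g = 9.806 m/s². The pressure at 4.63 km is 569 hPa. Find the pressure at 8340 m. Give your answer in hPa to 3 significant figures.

Scale height: H = RT/g = 287.1 × 270 / 9.806 = 7905.1 m.
Between two levels, P₂ = P₁ exp(−Δz/H) with Δz = z₂ − z₁.
Δz = 8340.0 − 4630.0 = 3710.0 m; Δz/H = 3710.0/7905.1 = 0.46932.
P₂ = 569 × exp(−0.46932) = 569 × 0.62543 = 355.87 hPa.

P ≈ 356 hPa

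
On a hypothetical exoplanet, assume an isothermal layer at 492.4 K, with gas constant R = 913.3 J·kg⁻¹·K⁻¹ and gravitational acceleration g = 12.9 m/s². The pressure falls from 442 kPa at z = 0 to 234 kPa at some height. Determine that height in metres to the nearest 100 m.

z ≈ 22200 m

Scale height: H = RT/g = 913.3 × 492.4 / 12.9 = 34861 m.
Invert the barometric formula: z = H ln(P₀/P).
P₀/P = 442/234 = 1.8889; ln(1.8889) = 0.63599.
z = 34861 × 0.63599 = 22171 m.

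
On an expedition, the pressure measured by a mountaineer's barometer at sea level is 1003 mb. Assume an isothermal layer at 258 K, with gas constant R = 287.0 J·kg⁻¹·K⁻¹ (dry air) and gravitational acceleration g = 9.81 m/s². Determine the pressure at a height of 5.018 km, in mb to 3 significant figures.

Scale height: H = RT/g = 287.0 × 258 / 9.81 = 7548.0 m.
Barometric formula: P = P₀ exp(−z/H).
z/H = 5018.0/7548.0 = 0.66481; exp(−0.66481) = 0.51437.
P = 1003 × 0.51437 = 515.91 mb.

P ≈ 516 mb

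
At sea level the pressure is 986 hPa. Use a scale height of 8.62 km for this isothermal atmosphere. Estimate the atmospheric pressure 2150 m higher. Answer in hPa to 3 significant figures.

P ≈ 768 hPa

Barometric formula: P = P₀ exp(−z/H).
z/H = 2150.0/8620.0 = 0.24942; exp(−0.24942) = 0.77925.
P = 986 × 0.77925 = 768.34 hPa.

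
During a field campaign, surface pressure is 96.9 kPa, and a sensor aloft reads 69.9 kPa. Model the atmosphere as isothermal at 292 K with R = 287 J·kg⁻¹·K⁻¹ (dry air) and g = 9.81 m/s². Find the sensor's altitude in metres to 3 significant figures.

z ≈ 2790 m

Scale height: H = RT/g = 287 × 292 / 9.81 = 8542.7 m.
Invert the barometric formula: z = H ln(P₀/P).
P₀/P = 96.9/69.9 = 1.3863; ln(1.3863) = 0.32664.
z = 8542.7 × 0.32664 = 2790.4 m.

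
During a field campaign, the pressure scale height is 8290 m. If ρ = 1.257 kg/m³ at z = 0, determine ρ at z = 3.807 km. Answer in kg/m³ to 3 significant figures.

In an isothermal atmosphere, density decays like pressure: ρ = ρ₀ exp(−z/H).
z/H = 3807.0/8290.0 = 0.45923; exp(−0.45923) = 0.63177.
ρ = 1.257 × 0.63177 = 0.79413 kg/m³.

ρ ≈ 0.794 kg/m³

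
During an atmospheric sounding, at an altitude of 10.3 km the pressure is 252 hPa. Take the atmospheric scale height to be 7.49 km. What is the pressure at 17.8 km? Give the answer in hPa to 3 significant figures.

P ≈ 92.6 hPa

Between two levels, P₂ = P₁ exp(−Δz/H) with Δz = z₂ − z₁.
Δz = 17800 − 10300 = 7500.0 m; Δz/H = 7500.0/7490.0 = 1.0013.
P₂ = 252 × exp(−1.0013) = 252 × 0.36740 = 92.585 hPa.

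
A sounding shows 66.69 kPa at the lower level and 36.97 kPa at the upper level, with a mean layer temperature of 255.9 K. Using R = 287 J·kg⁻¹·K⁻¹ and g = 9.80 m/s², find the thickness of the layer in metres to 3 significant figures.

Δz ≈ 4420 m

Hypsometric equation: Δz = (R T̄/g) ln(P₁/P₂).
R T̄/g = 287 × 255.9 / 9.80 = 7494.2 m.
ln(66.69/36.97) = ln(1.8039) = 0.58995.
Δz = 7494.2 × 0.58995 = 4421.2 m.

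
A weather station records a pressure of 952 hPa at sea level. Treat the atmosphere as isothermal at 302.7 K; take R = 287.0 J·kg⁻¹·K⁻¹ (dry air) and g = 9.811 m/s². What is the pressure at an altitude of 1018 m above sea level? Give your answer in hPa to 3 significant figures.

P ≈ 849 hPa

Scale height: H = RT/g = 287.0 × 302.7 / 9.811 = 8854.8 m.
Barometric formula: P = P₀ exp(−z/H).
z/H = 1018.0/8854.8 = 0.11497; exp(−0.11497) = 0.89139.
P = 952 × 0.89139 = 848.60 hPa.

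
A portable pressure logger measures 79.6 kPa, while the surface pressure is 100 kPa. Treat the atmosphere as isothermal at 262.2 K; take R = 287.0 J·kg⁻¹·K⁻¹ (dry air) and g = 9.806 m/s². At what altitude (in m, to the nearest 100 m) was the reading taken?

z ≈ 1800 m

Scale height: H = RT/g = 287.0 × 262.2 / 9.806 = 7674.0 m.
Invert the barometric formula: z = H ln(P₀/P).
P₀/P = 100/79.6 = 1.2563; ln(1.2563) = 0.22817.
z = 7674.0 × 0.22817 = 1751.0 m.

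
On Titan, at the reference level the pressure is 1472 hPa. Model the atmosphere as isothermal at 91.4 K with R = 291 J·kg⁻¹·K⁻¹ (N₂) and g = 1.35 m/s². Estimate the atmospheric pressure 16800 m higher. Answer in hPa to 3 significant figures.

P ≈ 627 hPa

Scale height: H = RT/g = 291 × 91.4 / 1.35 = 19702 m.
Barometric formula: P = P₀ exp(−z/H).
z/H = 16800/19702 = 0.85271; exp(−0.85271) = 0.42626.
P = 1472 × 0.42626 = 627.45 hPa.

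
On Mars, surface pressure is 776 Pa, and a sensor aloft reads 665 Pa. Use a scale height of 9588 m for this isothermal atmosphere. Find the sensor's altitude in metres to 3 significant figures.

z ≈ 1480 m

Invert the barometric formula: z = H ln(P₀/P).
P₀/P = 776/665 = 1.1669; ln(1.1669) = 0.15435.
z = 9588.0 × 0.15435 = 1479.9 m.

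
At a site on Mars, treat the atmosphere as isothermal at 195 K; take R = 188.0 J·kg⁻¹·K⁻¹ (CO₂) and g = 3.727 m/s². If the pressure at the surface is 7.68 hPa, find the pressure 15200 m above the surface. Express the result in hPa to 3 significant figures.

P ≈ 1.64 hPa

Scale height: H = RT/g = 188.0 × 195 / 3.727 = 9836.3 m.
Barometric formula: P = P₀ exp(−z/H).
z/H = 15200/9836.3 = 1.5453; exp(−1.5453) = 0.21325.
P = 7.68 × 0.21325 = 1.6378 hPa.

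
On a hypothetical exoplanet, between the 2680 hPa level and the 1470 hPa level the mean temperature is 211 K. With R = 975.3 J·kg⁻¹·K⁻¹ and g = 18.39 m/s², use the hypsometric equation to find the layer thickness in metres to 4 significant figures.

Δz ≈ 6720 m

Hypsometric equation: Δz = (R T̄/g) ln(P₁/P₂).
R T̄/g = 975.3 × 211 / 18.39 = 11190 m.
ln(2680/1470) = ln(1.8231) = 0.60054.
Δz = 11190 × 0.60054 = 6720.0 m.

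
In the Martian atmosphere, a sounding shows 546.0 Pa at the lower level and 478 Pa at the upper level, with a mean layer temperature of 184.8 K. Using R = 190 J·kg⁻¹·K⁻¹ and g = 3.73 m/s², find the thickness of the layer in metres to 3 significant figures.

Δz ≈ 1250 m

Hypsometric equation: Δz = (R T̄/g) ln(P₁/P₂).
R T̄/g = 190 × 184.8 / 3.73 = 9413.4 m.
ln(546.0/478) = ln(1.1423) = 0.13304.
Δz = 9413.4 × 0.13304 = 1252.4 m.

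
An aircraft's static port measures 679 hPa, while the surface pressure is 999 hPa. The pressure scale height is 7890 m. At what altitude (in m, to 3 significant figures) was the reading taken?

z ≈ 3050 m

Invert the barometric formula: z = H ln(P₀/P).
P₀/P = 999/679 = 1.4713; ln(1.4713) = 0.38615.
z = 7890.0 × 0.38615 = 3046.7 m.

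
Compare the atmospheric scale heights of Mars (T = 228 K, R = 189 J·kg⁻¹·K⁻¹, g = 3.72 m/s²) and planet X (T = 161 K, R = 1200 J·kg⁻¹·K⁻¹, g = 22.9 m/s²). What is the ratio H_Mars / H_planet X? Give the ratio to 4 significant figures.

H = RT/g for each body.
H_Mars = 189 × 228 / 3.72 = 11584 m.
H_planet X = 1200 × 161 / 22.9 = 8436.7 m.
H_Mars/H_planet X = 11584/8436.7 = 1.3730.

H_Mars/H_planet X ≈ 1.373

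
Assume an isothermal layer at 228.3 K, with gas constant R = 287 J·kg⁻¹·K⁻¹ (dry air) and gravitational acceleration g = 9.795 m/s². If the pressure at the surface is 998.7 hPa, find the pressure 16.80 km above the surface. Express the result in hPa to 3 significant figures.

Scale height: H = RT/g = 287 × 228.3 / 9.795 = 6689.3 m.
Barometric formula: P = P₀ exp(−z/H).
z/H = 16800/6689.3 = 2.5115; exp(−2.5115) = 0.081146.
P = 998.7 × 0.081146 = 81.041 hPa.

P ≈ 81.0 hPa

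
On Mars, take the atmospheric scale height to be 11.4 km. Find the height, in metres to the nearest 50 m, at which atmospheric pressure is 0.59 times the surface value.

z ≈ 6000 m

Set P/P₀ = exp(−z/H) = 0.59, so z = −H ln(0.59).
−ln(0.59) = 0.52763; z = 11400 × 0.52763 = 6015.0 m.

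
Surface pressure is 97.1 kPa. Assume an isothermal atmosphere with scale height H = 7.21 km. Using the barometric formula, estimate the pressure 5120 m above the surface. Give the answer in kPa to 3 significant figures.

P ≈ 47.7 kPa

Barometric formula: P = P₀ exp(−z/H).
z/H = 5120.0/7210.0 = 0.71012; exp(−0.71012) = 0.49159.
P = 97.1 × 0.49159 = 47.733 kPa.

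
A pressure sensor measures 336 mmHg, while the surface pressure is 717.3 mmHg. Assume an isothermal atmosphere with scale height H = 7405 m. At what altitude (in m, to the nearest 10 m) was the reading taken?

z ≈ 5620 m

Invert the barometric formula: z = H ln(P₀/P).
P₀/P = 717.3/336 = 2.1348; ln(2.1348) = 0.75837.
z = 7405.0 × 0.75837 = 5615.7 m.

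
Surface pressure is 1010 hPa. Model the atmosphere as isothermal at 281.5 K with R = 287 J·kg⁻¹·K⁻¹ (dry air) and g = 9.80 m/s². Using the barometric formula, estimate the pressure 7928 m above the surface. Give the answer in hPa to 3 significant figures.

Scale height: H = RT/g = 287 × 281.5 / 9.80 = 8243.9 m.
Barometric formula: P = P₀ exp(−z/H).
z/H = 7928.0/8243.9 = 0.96168; exp(−0.96168) = 0.38225.
P = 1010 × 0.38225 = 386.07 hPa.

P ≈ 386 hPa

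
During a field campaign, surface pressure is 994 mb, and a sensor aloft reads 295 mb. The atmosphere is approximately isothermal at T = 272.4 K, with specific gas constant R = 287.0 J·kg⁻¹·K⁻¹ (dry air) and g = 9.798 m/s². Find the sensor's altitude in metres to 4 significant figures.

Scale height: H = RT/g = 287.0 × 272.4 / 9.798 = 7979.1 m.
Invert the barometric formula: z = H ln(P₀/P).
P₀/P = 994/295 = 3.3695; ln(3.3695) = 1.2148.
z = 7979.1 × 1.2148 = 9693.0 m.

z ≈ 9693 m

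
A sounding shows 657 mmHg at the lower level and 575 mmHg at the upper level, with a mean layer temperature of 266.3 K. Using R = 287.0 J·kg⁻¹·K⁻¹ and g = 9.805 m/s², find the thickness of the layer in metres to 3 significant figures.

Δz ≈ 1040 m

Hypsometric equation: Δz = (R T̄/g) ln(P₁/P₂).
R T̄/g = 287.0 × 266.3 / 9.805 = 7794.8 m.
ln(657/575) = ln(1.1426) = 0.13331.
Δz = 7794.8 × 0.13331 = 1039.1 m.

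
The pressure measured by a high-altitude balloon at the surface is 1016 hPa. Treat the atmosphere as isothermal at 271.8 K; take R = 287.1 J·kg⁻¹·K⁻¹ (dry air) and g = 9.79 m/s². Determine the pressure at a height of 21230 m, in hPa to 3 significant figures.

P ≈ 70.8 hPa

Scale height: H = RT/g = 287.1 × 271.8 / 9.79 = 7970.8 m.
Barometric formula: P = P₀ exp(−z/H).
z/H = 21230/7970.8 = 2.6635; exp(−2.6635) = 0.069704.
P = 1016 × 0.069704 = 70.819 hPa.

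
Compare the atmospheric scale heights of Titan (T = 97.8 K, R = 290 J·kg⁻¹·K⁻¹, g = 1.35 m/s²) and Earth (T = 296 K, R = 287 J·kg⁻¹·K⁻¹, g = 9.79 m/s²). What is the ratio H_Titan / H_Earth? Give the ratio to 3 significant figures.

H_Titan/H_Earth ≈ 2.42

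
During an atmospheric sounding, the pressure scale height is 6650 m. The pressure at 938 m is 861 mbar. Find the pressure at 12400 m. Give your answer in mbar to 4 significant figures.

P ≈ 153.6 mbar

Between two levels, P₂ = P₁ exp(−Δz/H) with Δz = z₂ − z₁.
Δz = 12400 − 938.00 = 11462 m; Δz/H = 11462/6650.0 = 1.7236.
P₂ = 861 × exp(−1.7236) = 861 × 0.17842 = 153.62 mbar.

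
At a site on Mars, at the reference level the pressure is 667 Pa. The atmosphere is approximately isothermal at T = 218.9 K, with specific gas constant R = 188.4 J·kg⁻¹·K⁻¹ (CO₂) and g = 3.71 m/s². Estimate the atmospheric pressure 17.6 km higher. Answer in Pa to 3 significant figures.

P ≈ 137 Pa

Scale height: H = RT/g = 188.4 × 218.9 / 3.71 = 11116 m.
Barometric formula: P = P₀ exp(−z/H).
z/H = 17600/11116 = 1.5833; exp(−1.5833) = 0.20530.
P = 667 × 0.20530 = 136.94 Pa.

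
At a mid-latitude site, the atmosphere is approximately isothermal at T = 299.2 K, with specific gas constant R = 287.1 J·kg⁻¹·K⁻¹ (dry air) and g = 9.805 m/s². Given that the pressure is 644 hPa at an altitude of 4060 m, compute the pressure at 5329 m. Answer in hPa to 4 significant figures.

P ≈ 557.2 hPa

Scale height: H = RT/g = 287.1 × 299.2 / 9.805 = 8760.9 m.
Between two levels, P₂ = P₁ exp(−Δz/H) with Δz = z₂ − z₁.
Δz = 5329.0 − 4060.0 = 1269.0 m; Δz/H = 1269.0/8760.9 = 0.14485.
P₂ = 644 × exp(−0.14485) = 644 × 0.86515 = 557.16 hPa.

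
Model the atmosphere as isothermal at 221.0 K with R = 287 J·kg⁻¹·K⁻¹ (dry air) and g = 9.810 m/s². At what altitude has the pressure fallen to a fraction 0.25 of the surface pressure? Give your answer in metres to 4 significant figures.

Scale height: H = RT/g = 287 × 221.0 / 9.810 = 6465.5 m.
Set P/P₀ = exp(−z/H) = 0.25, so z = −H ln(0.25).
−ln(0.25) = 1.3863; z = 6465.5 × 1.3863 = 8963.1 m.

z ≈ 8963 m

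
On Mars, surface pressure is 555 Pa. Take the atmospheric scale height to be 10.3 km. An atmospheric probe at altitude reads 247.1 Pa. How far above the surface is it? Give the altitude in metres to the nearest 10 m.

Invert the barometric formula: z = H ln(P₀/P).
P₀/P = 555/247.1 = 2.2461; ln(2.2461) = 0.80920.
z = 10300 × 0.80920 = 8334.8 m.

z ≈ 8330 m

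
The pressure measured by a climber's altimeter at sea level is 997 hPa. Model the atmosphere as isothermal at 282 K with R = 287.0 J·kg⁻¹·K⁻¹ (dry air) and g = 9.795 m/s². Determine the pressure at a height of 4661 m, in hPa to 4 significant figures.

P ≈ 567.2 hPa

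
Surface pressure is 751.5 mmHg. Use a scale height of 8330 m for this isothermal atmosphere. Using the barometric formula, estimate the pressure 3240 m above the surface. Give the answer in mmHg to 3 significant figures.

P ≈ 509 mmHg

Barometric formula: P = P₀ exp(−z/H).
z/H = 3240.0/8330.0 = 0.38896; exp(−0.38896) = 0.67776.
P = 751.5 × 0.67776 = 509.34 mmHg.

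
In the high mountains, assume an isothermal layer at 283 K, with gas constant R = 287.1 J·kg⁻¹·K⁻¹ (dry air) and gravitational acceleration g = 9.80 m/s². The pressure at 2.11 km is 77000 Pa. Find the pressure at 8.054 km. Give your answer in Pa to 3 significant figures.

P ≈ 37600 Pa

Scale height: H = RT/g = 287.1 × 283 / 9.80 = 8290.7 m.
Between two levels, P₂ = P₁ exp(−Δz/H) with Δz = z₂ − z₁.
Δz = 8054.0 − 2110.0 = 5944.0 m; Δz/H = 5944.0/8290.7 = 0.71695.
P₂ = 77000 × exp(−0.71695) = 77000 × 0.48824 = 37594 Pa.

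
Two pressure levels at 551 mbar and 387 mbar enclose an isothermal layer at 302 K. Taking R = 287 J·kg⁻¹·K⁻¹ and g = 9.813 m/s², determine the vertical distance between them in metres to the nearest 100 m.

Hypsometric equation: Δz = (R T̄/g) ln(P₁/P₂).
R T̄/g = 287 × 302 / 9.813 = 8832.6 m.
ln(551/387) = ln(1.4238) = 0.35333.
Δz = 8832.6 × 0.35333 = 3120.8 m.

Δz ≈ 3100 m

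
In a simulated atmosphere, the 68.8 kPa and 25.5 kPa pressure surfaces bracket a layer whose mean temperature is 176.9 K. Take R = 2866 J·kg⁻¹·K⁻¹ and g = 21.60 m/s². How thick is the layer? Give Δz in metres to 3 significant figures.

Hypsometric equation: Δz = (R T̄/g) ln(P₁/P₂).
R T̄/g = 2866 × 176.9 / 21.60 = 23472 m.
ln(68.8/25.5) = ln(2.6980) = 0.99251.
Δz = 23472 × 0.99251 = 23296 m.

Δz ≈ 23300 m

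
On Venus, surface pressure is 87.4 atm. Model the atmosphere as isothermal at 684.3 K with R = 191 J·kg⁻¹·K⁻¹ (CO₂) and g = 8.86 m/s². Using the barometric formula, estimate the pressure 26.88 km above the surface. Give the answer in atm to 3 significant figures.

Scale height: H = RT/g = 191 × 684.3 / 8.86 = 14752 m.
Barometric formula: P = P₀ exp(−z/H).
z/H = 26880/14752 = 1.8221; exp(−1.8221) = 0.16169.
P = 87.4 × 0.16169 = 14.132 atm.

P ≈ 14.1 atm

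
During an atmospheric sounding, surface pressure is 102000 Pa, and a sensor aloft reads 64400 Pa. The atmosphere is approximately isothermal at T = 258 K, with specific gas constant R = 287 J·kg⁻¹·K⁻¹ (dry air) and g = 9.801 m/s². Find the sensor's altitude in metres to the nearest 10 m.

z ≈ 3470 m

Scale height: H = RT/g = 287 × 258 / 9.801 = 7554.9 m.
Invert the barometric formula: z = H ln(P₀/P).
P₀/P = 102000/64400 = 1.5839; ln(1.5839) = 0.45989.
z = 7554.9 × 0.45989 = 3474.4 m.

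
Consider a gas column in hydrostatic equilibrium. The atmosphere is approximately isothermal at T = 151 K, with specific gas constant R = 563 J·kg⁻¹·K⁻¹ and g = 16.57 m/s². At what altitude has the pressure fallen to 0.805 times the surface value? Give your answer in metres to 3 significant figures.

Scale height: H = RT/g = 563 × 151 / 16.57 = 5130.5 m.
Set P/P₀ = exp(−z/H) = 0.805, so z = −H ln(0.805).
−ln(0.805) = 0.21691; z = 5130.5 × 0.21691 = 1112.9 m.

z ≈ 1110 m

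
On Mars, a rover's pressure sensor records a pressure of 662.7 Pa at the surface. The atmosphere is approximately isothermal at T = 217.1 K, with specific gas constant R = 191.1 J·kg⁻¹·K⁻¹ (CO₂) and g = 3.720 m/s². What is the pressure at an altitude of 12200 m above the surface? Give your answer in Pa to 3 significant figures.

P ≈ 222 Pa

Scale height: H = RT/g = 191.1 × 217.1 / 3.720 = 11153 m.
Barometric formula: P = P₀ exp(−z/H).
z/H = 12200/11153 = 1.0939; exp(−1.0939) = 0.33491.
P = 662.7 × 0.33491 = 221.94 Pa.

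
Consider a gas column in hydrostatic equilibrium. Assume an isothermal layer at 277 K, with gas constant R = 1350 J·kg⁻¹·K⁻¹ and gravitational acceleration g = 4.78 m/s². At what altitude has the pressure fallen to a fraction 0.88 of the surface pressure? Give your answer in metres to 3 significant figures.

z ≈ 10000 m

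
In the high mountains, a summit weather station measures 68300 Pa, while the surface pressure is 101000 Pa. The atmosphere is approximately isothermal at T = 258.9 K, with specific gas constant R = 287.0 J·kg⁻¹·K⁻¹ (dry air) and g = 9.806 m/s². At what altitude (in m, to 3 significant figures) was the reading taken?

z ≈ 2960 m

Scale height: H = RT/g = 287.0 × 258.9 / 9.806 = 7577.4 m.
Invert the barometric formula: z = H ln(P₀/P).
P₀/P = 101000/68300 = 1.4788; ln(1.4788) = 0.39123.
z = 7577.4 × 0.39123 = 2964.5 m.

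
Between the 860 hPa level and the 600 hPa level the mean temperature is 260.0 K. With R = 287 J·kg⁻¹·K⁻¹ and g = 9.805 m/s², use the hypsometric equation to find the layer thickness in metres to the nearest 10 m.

Hypsometric equation: Δz = (R T̄/g) ln(P₁/P₂).
R T̄/g = 287 × 260.0 / 9.805 = 7610.4 m.
ln(860/600) = ln(1.4333) = 0.35998.
Δz = 7610.4 × 0.35998 = 2739.6 m.

Δz ≈ 2740 m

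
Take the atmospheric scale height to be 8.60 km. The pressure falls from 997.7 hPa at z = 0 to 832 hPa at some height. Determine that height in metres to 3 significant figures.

z ≈ 1560 m

Invert the barometric formula: z = H ln(P₀/P).
P₀/P = 997.7/832 = 1.1992; ln(1.1992) = 0.18165.
z = 8600.0 × 0.18165 = 1562.2 m.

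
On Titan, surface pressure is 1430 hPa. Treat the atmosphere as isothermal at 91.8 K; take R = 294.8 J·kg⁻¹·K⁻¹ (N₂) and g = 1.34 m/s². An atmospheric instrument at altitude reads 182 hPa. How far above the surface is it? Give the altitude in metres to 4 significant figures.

Scale height: H = RT/g = 294.8 × 91.8 / 1.34 = 20196 m.
Invert the barometric formula: z = H ln(P₀/P).
P₀/P = 1430/182 = 7.8571; ln(7.8571) = 2.0614.
z = 20196 × 2.0614 = 41632 m.

z ≈ 41630 m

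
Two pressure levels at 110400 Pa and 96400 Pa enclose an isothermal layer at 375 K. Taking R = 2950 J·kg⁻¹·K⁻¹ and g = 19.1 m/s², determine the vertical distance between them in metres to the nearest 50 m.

Hypsometric equation: Δz = (R T̄/g) ln(P₁/P₂).
R T̄/g = 2950 × 375 / 19.1 = 57919 m.
ln(110400/96400) = ln(1.1452) = 0.13558.
Δz = 57919 × 0.13558 = 7852.7 m.

Δz ≈ 7850 m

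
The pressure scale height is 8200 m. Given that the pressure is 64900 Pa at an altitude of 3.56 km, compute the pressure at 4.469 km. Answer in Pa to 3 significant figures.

P ≈ 58100 Pa

Between two levels, P₂ = P₁ exp(−Δz/H) with Δz = z₂ − z₁.
Δz = 4469.0 − 3560.0 = 909.00 m; Δz/H = 909.00/8200.0 = 0.11085.
P₂ = 64900 × exp(−0.11085) = 64900 × 0.89507 = 58090 Pa.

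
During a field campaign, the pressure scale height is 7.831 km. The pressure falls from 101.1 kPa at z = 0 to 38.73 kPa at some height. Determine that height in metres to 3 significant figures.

Invert the barometric formula: z = H ln(P₀/P).
P₀/P = 101.1/38.73 = 2.6104; ln(2.6104) = 0.95950.
z = 7831.0 × 0.95950 = 7513.8 m.

z ≈ 7510 m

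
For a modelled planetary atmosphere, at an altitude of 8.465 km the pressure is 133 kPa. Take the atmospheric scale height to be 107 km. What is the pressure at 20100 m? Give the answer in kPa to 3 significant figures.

Between two levels, P₂ = P₁ exp(−Δz/H) with Δz = z₂ − z₁.
Δz = 20100 − 8465.0 = 11635 m; Δz/H = 11635/107000 = 0.10874.
P₂ = 133 × exp(−0.10874) = 133 × 0.89696 = 119.30 kPa.

P ≈ 119 kPa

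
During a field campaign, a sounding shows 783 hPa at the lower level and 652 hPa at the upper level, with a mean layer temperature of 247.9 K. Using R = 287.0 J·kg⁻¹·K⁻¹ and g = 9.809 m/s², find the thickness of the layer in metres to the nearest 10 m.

Hypsometric equation: Δz = (R T̄/g) ln(P₁/P₂).
R T̄/g = 287.0 × 247.9 / 9.809 = 7253.3 m.
ln(783/652) = ln(1.2009) = 0.18307.
Δz = 7253.3 × 0.18307 = 1327.9 m.

Δz ≈ 1330 m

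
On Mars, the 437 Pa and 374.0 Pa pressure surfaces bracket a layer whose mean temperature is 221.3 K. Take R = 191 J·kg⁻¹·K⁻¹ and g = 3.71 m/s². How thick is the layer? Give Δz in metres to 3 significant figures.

Hypsometric equation: Δz = (R T̄/g) ln(P₁/P₂).
R T̄/g = 191 × 221.3 / 3.71 = 11393 m.
ln(437/374.0) = ln(1.1684) = 0.15564.
Δz = 11393 × 0.15564 = 1773.2 m.

Δz ≈ 1770 m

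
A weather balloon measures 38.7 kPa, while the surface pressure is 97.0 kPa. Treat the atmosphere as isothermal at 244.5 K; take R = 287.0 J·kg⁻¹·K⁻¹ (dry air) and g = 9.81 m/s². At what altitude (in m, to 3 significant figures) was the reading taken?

Scale height: H = RT/g = 287.0 × 244.5 / 9.81 = 7153.1 m.
Invert the barometric formula: z = H ln(P₀/P).
P₀/P = 97.0/38.7 = 2.5065; ln(2.5065) = 0.91889.
z = 7153.1 × 0.91889 = 6572.9 m.

z ≈ 6570 m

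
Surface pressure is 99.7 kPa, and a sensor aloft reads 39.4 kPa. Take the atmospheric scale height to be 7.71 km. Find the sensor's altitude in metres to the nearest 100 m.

Invert the barometric formula: z = H ln(P₀/P).
P₀/P = 99.7/39.4 = 2.5305; ln(2.5305) = 0.92842.
z = 7710.0 × 0.92842 = 7158.1 m.

z ≈ 7200 m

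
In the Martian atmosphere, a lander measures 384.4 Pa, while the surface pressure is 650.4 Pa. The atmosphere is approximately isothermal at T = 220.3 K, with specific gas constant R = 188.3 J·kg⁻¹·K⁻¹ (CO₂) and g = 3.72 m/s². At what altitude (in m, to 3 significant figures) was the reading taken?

Scale height: H = RT/g = 188.3 × 220.3 / 3.72 = 11151 m.
Invert the barometric formula: z = H ln(P₀/P).
P₀/P = 650.4/384.4 = 1.6920; ln(1.6920) = 0.52591.
z = 11151 × 0.52591 = 5864.4 m.

z ≈ 5860 m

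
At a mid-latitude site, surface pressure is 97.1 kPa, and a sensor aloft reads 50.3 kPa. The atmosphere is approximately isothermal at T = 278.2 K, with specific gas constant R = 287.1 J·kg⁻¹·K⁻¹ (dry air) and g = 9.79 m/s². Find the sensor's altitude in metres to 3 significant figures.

Scale height: H = RT/g = 287.1 × 278.2 / 9.79 = 8158.4 m.
Invert the barometric formula: z = H ln(P₀/P).
P₀/P = 97.1/50.3 = 1.9304; ln(1.9304) = 0.65773.
z = 8158.4 × 0.65773 = 5366.0 m.

z ≈ 5370 m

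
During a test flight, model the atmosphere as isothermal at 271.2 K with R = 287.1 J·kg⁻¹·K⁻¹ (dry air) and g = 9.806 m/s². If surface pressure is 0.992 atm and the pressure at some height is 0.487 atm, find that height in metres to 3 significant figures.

z ≈ 5650 m

Scale height: H = RT/g = 287.1 × 271.2 / 9.806 = 7940.2 m.
Invert the barometric formula: z = H ln(P₀/P).
P₀/P = 0.992/0.487 = 2.0370; ln(2.0370) = 0.71148.
z = 7940.2 × 0.71148 = 5649.3 m.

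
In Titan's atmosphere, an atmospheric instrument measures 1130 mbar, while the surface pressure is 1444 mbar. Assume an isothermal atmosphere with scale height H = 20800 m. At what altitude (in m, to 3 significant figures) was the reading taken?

z ≈ 5100 m

Invert the barometric formula: z = H ln(P₀/P).
P₀/P = 1444/1130 = 1.2779; ln(1.2779) = 0.24522.
z = 20800 × 0.24522 = 5100.6 m.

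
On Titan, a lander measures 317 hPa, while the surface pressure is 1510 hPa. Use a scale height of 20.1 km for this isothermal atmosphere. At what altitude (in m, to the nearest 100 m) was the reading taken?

Invert the barometric formula: z = H ln(P₀/P).
P₀/P = 1510/317 = 4.7634; ln(4.7634) = 1.5610.
z = 20100 × 1.5610 = 31376 m.

z ≈ 31400 m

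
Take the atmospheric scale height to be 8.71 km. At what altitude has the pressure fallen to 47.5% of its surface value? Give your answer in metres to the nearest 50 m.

z ≈ 6500 m

Set P/P₀ = exp(−z/H) = 0.475, so z = −H ln(0.475).
−ln(0.475) = 0.74444; z = 8710.0 × 0.74444 = 6484.1 m.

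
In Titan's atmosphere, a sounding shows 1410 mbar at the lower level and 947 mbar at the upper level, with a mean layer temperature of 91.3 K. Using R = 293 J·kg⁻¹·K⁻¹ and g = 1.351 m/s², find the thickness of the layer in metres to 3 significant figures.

Δz ≈ 7880 m

Hypsometric equation: Δz = (R T̄/g) ln(P₁/P₂).
R T̄/g = 293 × 91.3 / 1.351 = 19801 m.
ln(1410/947) = ln(1.4889) = 0.39804.
Δz = 19801 × 0.39804 = 7881.6 m.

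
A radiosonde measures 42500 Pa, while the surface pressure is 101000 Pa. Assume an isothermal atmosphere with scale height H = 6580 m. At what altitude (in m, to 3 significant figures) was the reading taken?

Invert the barometric formula: z = H ln(P₀/P).
P₀/P = 101000/42500 = 2.3765; ln(2.3765) = 0.86563.
z = 6580.0 × 0.86563 = 5695.8 m.

z ≈ 5700 m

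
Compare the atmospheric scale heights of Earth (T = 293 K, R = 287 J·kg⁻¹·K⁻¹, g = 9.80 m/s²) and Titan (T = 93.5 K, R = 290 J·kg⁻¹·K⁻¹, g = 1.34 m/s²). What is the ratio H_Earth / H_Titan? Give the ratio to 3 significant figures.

H_Earth/H_Titan ≈ 0.424

H = RT/g for each body.
H_Earth = 287 × 293 / 9.80 = 8580.7 m.
H_Titan = 290 × 93.5 / 1.34 = 20235 m.
H_Earth/H_Titan = 8580.7/20235 = 0.42405.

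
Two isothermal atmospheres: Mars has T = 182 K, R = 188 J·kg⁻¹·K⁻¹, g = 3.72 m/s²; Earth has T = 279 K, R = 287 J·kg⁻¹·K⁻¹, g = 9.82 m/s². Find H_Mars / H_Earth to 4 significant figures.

H_Mars/H_Earth ≈ 1.128

H = RT/g for each body.
H_Mars = 188 × 182 / 3.72 = 9197.8 m.
H_Earth = 287 × 279 / 9.82 = 8154.1 m.
H_Mars/H_Earth = 9197.8/8154.1 = 1.1280.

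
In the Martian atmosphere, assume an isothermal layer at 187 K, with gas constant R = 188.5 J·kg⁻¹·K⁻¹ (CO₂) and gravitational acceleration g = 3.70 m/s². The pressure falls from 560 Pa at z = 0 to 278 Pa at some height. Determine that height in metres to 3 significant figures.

z ≈ 6670 m

Scale height: H = RT/g = 188.5 × 187 / 3.70 = 9526.9 m.
Invert the barometric formula: z = H ln(P₀/P).
P₀/P = 560/278 = 2.0144; ln(2.0144) = 0.70032.
z = 9526.9 × 0.70032 = 6671.9 m.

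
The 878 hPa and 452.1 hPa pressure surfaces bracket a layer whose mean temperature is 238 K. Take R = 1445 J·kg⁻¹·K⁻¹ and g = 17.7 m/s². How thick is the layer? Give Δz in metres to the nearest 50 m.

Δz ≈ 12900 m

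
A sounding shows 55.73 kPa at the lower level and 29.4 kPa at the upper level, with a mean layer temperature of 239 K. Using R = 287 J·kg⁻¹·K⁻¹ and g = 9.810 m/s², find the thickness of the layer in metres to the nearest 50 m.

Hypsometric equation: Δz = (R T̄/g) ln(P₁/P₂).
R T̄/g = 287 × 239 / 9.810 = 6992.2 m.
ln(55.73/29.4) = ln(1.8956) = 0.63954.
Δz = 6992.2 × 0.63954 = 4471.8 m.

Δz ≈ 4450 m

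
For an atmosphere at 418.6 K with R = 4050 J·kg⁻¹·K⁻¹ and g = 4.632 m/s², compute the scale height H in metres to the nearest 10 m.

H ≈ 366000 m

The scale height of an isothermal atmosphere is H = RT/g.
H = 4050 × 418.6 / 4.632 = 1695300/4.632 = 366000 m.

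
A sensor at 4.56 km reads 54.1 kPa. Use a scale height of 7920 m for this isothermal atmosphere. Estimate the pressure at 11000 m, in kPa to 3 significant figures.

Between two levels, P₂ = P₁ exp(−Δz/H) with Δz = z₂ − z₁.
Δz = 11000 − 4560.0 = 6440.0 m; Δz/H = 6440.0/7920.0 = 0.81313.
P₂ = 54.1 × exp(−0.81313) = 54.1 × 0.44347 = 23.992 kPa.

P ≈ 24.0 kPa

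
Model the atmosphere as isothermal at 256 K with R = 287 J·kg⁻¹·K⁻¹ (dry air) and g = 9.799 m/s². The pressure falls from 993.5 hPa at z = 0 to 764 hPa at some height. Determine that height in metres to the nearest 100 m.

Scale height: H = RT/g = 287 × 256 / 9.799 = 7497.9 m.
Invert the barometric formula: z = H ln(P₀/P).
P₀/P = 993.5/764 = 1.3004; ln(1.3004) = 0.26267.
z = 7497.9 × 0.26267 = 1969.5 m.

z ≈ 2000 m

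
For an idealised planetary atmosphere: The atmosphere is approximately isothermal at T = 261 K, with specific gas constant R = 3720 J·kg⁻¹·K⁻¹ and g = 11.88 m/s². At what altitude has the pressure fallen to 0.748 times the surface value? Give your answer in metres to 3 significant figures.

Scale height: H = RT/g = 3720 × 261 / 11.88 = 81727 m.
Set P/P₀ = exp(−z/H) = 0.748, so z = −H ln(0.748).
−ln(0.748) = 0.29035; z = 81727 × 0.29035 = 23729 m.

z ≈ 23700 m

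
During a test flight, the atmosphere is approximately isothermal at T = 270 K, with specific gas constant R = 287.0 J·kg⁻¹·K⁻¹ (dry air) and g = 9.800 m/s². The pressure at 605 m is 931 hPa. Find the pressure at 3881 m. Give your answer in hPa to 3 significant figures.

P ≈ 615 hPa

Scale height: H = RT/g = 287.0 × 270 / 9.800 = 7907.1 m.
Between two levels, P₂ = P₁ exp(−Δz/H) with Δz = z₂ − z₁.
Δz = 3881.0 − 605.00 = 3276.0 m; Δz/H = 3276.0/7907.1 = 0.41431.
P₂ = 931 × exp(−0.41431) = 931 × 0.66080 = 615.20 hPa.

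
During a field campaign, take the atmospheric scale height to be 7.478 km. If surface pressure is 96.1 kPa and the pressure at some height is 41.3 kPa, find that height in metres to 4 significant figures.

z ≈ 6315 m

Invert the barometric formula: z = H ln(P₀/P).
P₀/P = 96.1/41.3 = 2.3269; ln(2.3269) = 0.84454.
z = 7478.0 × 0.84454 = 6315.5 m.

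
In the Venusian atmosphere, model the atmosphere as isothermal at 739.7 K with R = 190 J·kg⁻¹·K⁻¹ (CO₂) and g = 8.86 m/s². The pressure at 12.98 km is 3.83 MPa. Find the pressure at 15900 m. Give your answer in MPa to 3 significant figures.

P ≈ 3.19 MPa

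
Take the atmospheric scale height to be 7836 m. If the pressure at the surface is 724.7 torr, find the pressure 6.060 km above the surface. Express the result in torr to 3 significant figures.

P ≈ 334 torr

Barometric formula: P = P₀ exp(−z/H).
z/H = 6060.0/7836.0 = 0.77335; exp(−0.77335) = 0.46146.
P = 724.7 × 0.46146 = 334.42 torr.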